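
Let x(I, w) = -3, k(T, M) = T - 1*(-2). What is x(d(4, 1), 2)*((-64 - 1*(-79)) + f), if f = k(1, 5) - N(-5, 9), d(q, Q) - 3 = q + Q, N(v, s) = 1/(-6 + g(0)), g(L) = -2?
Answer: -435/8 ≈ -54.375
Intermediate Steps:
k(T, M) = 2 + T (k(T, M) = T + 2 = 2 + T)
N(v, s) = -⅛ (N(v, s) = 1/(-6 - 2) = 1/(-8) = -⅛)
d(q, Q) = 3 + Q + q (d(q, Q) = 3 + (q + Q) = 3 + (Q + q) = 3 + Q + q)
f = 25/8 (f = (2 + 1) - 1*(-⅛) = 3 + ⅛ = 25/8 ≈ 3.1250)
x(d(4, 1), 2)*((-64 - 1*(-79)) + f) = -3*((-64 - 1*(-79)) + 25/8) = -3*((-64 + 79) + 25/8) = -3*(15 + 25/8) = -3*145/8 = -435/8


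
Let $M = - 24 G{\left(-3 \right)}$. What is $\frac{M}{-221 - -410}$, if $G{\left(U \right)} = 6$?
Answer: $- \frac{16}{21} \approx -0.7619$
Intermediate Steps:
$M = -144$ ($M = \left(-24\right) 6 = -144$)
$\frac{M}{-221 - -410} = - \frac{144}{-221 - -410} = - \frac{144}{-221 + 410} = - \frac{144}{189} = \left(-144\right) \frac{1}{189} = - \frac{16}{21}$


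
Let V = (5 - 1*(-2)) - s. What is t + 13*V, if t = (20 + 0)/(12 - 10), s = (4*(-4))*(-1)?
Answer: -107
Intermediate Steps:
s = 16 (s = -16*(-1) = 16)
t = 10 (t = 20/2 = 20*(1/2) = 10)
V = -9 (V = (5 - 1*(-2)) - 1*16 = (5 + 2) - 16 = 7 - 16 = -9)
t + 13*V = 10 + 13*(-9) = 10 - 117 = -107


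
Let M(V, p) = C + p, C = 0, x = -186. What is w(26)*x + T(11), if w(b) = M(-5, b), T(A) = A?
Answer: -4825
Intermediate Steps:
M(V, p) = p (M(V, p) = 0 + p = p)
w(b) = b
w(26)*x + T(11) = 26*(-186) + 11 = -4836 + 11 = -4825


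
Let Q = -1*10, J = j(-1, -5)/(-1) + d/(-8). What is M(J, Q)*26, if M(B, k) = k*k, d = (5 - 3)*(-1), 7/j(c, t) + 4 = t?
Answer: 2600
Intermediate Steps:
j(c, t) = 7/(-4 + t)
d = -2 (d = 2*(-1) = -2)
J = 37/36 (J = (7/(-4 - 5))/(-1) - 2/(-8) = (7/(-9))*(-1) - 2*(-⅛) = (7*(-⅑))*(-1) + ¼ = -7/9*(-1) + ¼ = 7/9 + ¼ = 37/36 ≈ 1.0278)
Q = -10
M(B, k) = k²
M(J, Q)*26 = (-10)²*26 = 100*26 = 2600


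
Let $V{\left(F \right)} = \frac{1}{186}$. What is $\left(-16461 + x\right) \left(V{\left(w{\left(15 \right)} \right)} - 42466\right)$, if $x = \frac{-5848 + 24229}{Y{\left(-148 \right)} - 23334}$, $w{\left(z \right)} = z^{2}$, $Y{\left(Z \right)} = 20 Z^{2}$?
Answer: $\frac{17975055573143125}{25714252} \approx 6.9903 \cdot 10^{8}$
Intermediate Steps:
$x = \frac{18381}{414746}$ ($x = \frac{-5848 + 24229}{20 \left(-148\right)^{2} - 23334} = \frac{18381}{20 \cdot 21904 - 23334} = \frac{18381}{438080 - 23334} = \frac{18381}{414746} \approx 0.044319$)
$V{\left(F \right)} = \frac{1}{186}$
$\left(-16461 + x\right) \left(V{\left(w{\left(15 \right)} \right)} - 42466\right) = \left(-16461 + \frac{18381}{414746}\right) \left(\frac{1}{186} - 42466\right) = \left(- \frac{6827115525}{414746}\right) \left(- \frac{7898675}{186}\right) = \frac{17975055573143125}{25714252}$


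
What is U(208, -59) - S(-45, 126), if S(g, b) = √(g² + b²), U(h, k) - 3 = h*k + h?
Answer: -12061 - 9*√221 ≈ -12195.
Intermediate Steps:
U(h, k) = 3 + h + h*k (U(h, k) = 3 + (h*k + h) = 3 + (h + h*k) = 3 + h + h*k)
S(g, b) = √(b² + g²)
U(208, -59) - S(-45, 126) = (3 + 208 + 208*(-59)) - √(126² + (-45)²) = (3 + 208 - 12272) - √(15876 + 2025) = -12061 - √17901 = -12061 - 9*√221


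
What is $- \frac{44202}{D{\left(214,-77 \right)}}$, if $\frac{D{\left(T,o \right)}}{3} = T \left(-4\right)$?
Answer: $\frac{7367}{428} \approx 17.213$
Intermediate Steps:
$D{\left(T,o \right)} = - 12 T$ ($D{\left(T,o \right)} = 3 T \left(-4\right) = 3 \left(- 4 T\right) = - 12 T$)
$- \frac{44202}{D{\left(214,-77 \right)}} = - \frac{44202}{\left(-12\right) 214} = - \frac{44202}{-2568} = \left(-44202\right) \left(- \frac{1}{2568}\right) = \frac{7367}{428}$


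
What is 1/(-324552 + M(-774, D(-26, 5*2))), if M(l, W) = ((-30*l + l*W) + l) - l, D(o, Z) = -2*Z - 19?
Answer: -1/271146 ≈ -3.6880e-6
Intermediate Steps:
D(o, Z) = -19 - 2*Z
M(l, W) = -30*l + W*l (M(l, W) = ((-30*l + W*l) + l) - l = (-29*l + W*l) - l = -30*l + W*l)
1/(-324552 + M(-774, D(-26, 5*2))) = 1/(-324552 - 774*(-30 + (-19 - 10*2))) = 1/(-324552 - 774*(-30 + (-19 - 2*10))) = 1/(-324552 - 774*(-30 + (-19 - 20))) = 1/(-324552 - 774*(-30 - 39)) = 1/(-324552 - 774*(-69)) = 1/(-324552 + 53406) = 1/(-271146) = -1/271146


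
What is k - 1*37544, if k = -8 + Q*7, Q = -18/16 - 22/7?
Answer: -300655/8 ≈ -37582.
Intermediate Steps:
Q = -239/56 (Q = -18*1/16 - 22*⅐ = -9/8 - 22/7 = -239/56 ≈ -4.2679)
k = -303/8 (k = -8 - 239/56*7 = -8 - 239/8 = -303/8 ≈ -37.875)
k - 1*37544 = -303/8 - 1*37544 = -303/8 - 37544 = -300655/8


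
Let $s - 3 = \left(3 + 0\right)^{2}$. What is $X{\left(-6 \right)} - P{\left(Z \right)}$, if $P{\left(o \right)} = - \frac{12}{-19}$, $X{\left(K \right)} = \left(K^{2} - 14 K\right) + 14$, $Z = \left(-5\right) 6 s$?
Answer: $\frac{2534}{19} \approx 133.37$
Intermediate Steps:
$s = 12$ ($s = 3 + \left(3 + 0\right)^{2} = 3 + 3^{2} = 3 + 9 = 12$)
$Z = -360$ ($Z = \left(-5\right) 6 \cdot 12 = \left(-30\right) 12 = -360$)
$X{\left(K \right)} = 14 + K^{2} - 14 K$
$P{\left(o \right)} = \frac{12}{19}$ ($P{\left(o \right)} = \left(-12\right) \left(- \frac{1}{19}\right) = \frac{12}{19}$)
$X{\left(-6 \right)} - P{\left(Z \right)} = \left(14 + \left(-6\right)^{2} - -84\right) - \frac{12}{19} = \left(14 + 36 + 84\right) - \frac{12}{19} = 134 - \frac{12}{19} = \frac{2534}{19}$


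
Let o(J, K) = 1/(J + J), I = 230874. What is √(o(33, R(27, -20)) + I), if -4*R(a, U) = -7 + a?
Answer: √1005687210/66 ≈ 480.49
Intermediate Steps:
R(a, U) = 7/4 - a/4 (R(a, U) = -(-7 + a)/4 = 7/4 - a/4)
o(J, K) = 1/(2*J)
√(o(33, R(27, -20)) + I) = √((½)/33 + 230874) = √((½)*(1/33) + 230874) = √(1/66 + 230874) = √(15237685/66) = √1005687210/66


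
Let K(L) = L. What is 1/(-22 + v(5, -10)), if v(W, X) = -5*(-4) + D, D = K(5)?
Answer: ⅓ ≈ 0.33333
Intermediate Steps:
D = 5
v(W, X) = 25 (v(W, X) = -5*(-4) + 5 = 20 + 5 = 25)
1/(-22 + v(5, -10)) = 1/(-22 + 25) = 1/3 = ⅓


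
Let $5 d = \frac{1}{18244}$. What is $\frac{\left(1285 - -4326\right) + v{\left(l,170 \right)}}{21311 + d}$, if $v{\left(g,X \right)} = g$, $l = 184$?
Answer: $\frac{528619900}{1943989421} \approx 0.27193$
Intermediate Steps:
$d = \frac{1}{91220}$ ($d = \frac{1}{5 \cdot 18244} = \frac{1}{5} \cdot \frac{1}{18244} = \frac{1}{91220} \approx 1.0963 \cdot 10^{-5}$)
$\frac{\left(1285 - -4326\right) + v{\left(l,170 \right)}}{21311 + d} = \frac{\left(1285 - -4326\right) + 184}{21311 + \frac{1}{91220}} = \frac{\left(1285 + 4326\right) + 184}{\frac{1943989421}{91220}} = \left(5611 + 184\right) \frac{91220}{1943989421} = 5795 \cdot \frac{91220}{1943989421} = \frac{528619900}{1943989421}$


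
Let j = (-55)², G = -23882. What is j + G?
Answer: -20857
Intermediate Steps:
j = 3025
j + G = 3025 - 23882 = -20857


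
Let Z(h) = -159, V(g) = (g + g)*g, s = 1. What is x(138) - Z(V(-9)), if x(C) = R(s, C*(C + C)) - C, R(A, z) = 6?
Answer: 27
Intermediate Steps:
V(g) = 2*g**2 (V(g) = (2*g)*g = 2*g**2)
x(C) = 6 - C
x(138) - Z(V(-9)) = (6 - 1*138) - 1*(-159) = (6 - 138) + 159 = -132 + 159 = 27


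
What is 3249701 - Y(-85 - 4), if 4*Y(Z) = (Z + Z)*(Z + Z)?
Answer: 3241780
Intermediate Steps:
Y(Z) = Z**2 (Y(Z) = ((Z + Z)*(Z + Z))/4 = ((2*Z)*(2*Z))/4 = (4*Z**2)/4 = Z**2)
3249701 - Y(-85 - 4) = 3249701 - (-85 - 4)**2 = 3249701 - 1*(-89)**2 = 3249701 - 1*7921 = 3249701 - 7921 = 3241780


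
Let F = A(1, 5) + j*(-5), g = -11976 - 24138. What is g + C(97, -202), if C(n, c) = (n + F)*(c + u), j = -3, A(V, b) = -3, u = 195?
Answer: -36877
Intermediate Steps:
g = -36114
F = 12 (F = -3 - 3*(-5) = -3 + 15 = 12)
C(n, c) = (12 + n)*(195 + c) (C(n, c) = (n + 12)*(c + 195) = (12 + n)*(195 + c))
g + C(97, -202) = -36114 + (2340 + 12*(-202) + 195*97 - 202*97) = -36114 + (2340 - 2424 + 18915 - 19594) = -36114 - 763 = -36877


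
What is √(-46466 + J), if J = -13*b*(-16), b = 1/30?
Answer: I*√10453290/15 ≈ 215.54*I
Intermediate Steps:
b = 1/30 ≈ 0.033333
J = 104/15 (J = -13*1/30*(-16) = -13/30*(-16) = 104/15 ≈ 6.9333)
√(-46466 + J) = √(-46466 + 104/15) = √(-696886/15) = I*√10453290/15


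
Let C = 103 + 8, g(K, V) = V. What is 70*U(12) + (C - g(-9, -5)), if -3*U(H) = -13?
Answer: 1258/3 ≈ 419.33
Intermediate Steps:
C = 111
U(H) = 13/3 (U(H) = -⅓*(-13) = 13/3)
70*U(12) + (C - g(-9, -5)) = 70*(13/3) + (111 - 1*(-5)) = 910/3 + (111 + 5) = 910/3 + 116 = 1258/3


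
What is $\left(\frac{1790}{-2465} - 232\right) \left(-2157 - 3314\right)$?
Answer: $\frac{627709714}{493} \approx 1.2732 \cdot 10^{6}$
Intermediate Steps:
$\left(\frac{1790}{-2465} - 232\right) \left(-2157 - 3314\right) = \left(1790 \left(- \frac{1}{2465}\right) - 232\right) \left(-5471\right) = \left(- \frac{358}{493} - 232\right) \left(-5471\right) = \left(- \frac{114734}{493}\right) \left(-5471\right) = \frac{627709714}{493}$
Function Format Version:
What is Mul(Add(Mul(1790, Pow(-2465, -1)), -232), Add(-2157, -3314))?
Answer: Rational(627709714, 493) ≈ 1.2732e+6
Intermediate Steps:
Mul(Add(Mul(1790, Pow(-2465, -1)), -232), Add(-2157, -3314)) = Mul(Add(Mul(1790, Rational(-1, 2465)), -232), -5471) = Mul(Add(Rational(-358, 493), -232), -5471) = Mul(Rational(-114734, 493), -5471) = Rational(627709714, 493)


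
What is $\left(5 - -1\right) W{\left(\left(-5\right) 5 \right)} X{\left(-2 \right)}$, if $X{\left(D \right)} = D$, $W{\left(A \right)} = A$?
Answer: $300$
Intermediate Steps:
$\left(5 - -1\right) W{\left(\left(-5\right) 5 \right)} X{\left(-2 \right)} = \left(5 - -1\right) \left(\left(-5\right) 5\right) \left(-2\right) = \left(5 + 1\right) \left(-25\right) \left(-2\right) = 6 \left(-25\right) \left(-2\right) = \left(-150\right) \left(-2\right) = 300$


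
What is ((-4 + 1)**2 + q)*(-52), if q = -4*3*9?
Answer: 5148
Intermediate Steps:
q = -108 (q = -12*9 = -108)
((-4 + 1)**2 + q)*(-52) = ((-4 + 1)**2 - 108)*(-52) = ((-3)**2 - 108)*(-52) = (9 - 108)*(-52) = -99*(-52) = 5148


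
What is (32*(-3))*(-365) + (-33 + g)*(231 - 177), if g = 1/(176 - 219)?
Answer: 1430040/43 ≈ 33257.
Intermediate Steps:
g = -1/43 (g = 1/(-43) = -1/43 ≈ -0.023256)
(32*(-3))*(-365) + (-33 + g)*(231 - 177) = (32*(-3))*(-365) + (-33 - 1/43)*(231 - 177) = -96*(-365) - 1420/43*54 = 35040 - 76680/43 = 1430040/43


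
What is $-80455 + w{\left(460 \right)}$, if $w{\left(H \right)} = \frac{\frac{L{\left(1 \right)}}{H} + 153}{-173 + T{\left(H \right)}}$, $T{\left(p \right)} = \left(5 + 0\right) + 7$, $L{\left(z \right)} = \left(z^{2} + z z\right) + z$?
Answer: $- \frac{5958567683}{74060} \approx -80456.0$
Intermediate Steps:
$L{\left(z \right)} = z + 2 z^{2}$ ($L{\left(z \right)} = \left(z^{2} + z^{2}\right) + z = 2 z^{2} + z = z + 2 z^{2}$)
$T{\left(p \right)} = 12$ ($T{\left(p \right)} = 5 + 7 = 12$)
$w{\left(H \right)} = - \frac{153}{161} - \frac{3}{161 H}$ ($w{\left(H \right)} = \frac{\frac{1 \left(1 + 2 \cdot 1\right)}{H} + 153}{-173 + 12} = \frac{\frac{1 \left(1 + 2\right)}{H} + 153}{-161} = \left(\frac{1 \cdot 3}{H} + 153\right) \left(- \frac{1}{161}\right) = \left(\frac{3}{H} + 153\right) \left(- \frac{1}{161}\right) = \left(153 + \frac{3}{H}\right) \left(- \frac{1}{161}\right) = - \frac{153}{161} - \frac{3}{161 H}$)
$-80455 + w{\left(460 \right)} = -80455 + \frac{3 \left(-1 - 23460\right)}{161 \cdot 460} = -80455 + \frac{3}{161} \cdot \frac{1}{460} \left(-1 - 23460\right) = -80455 + \frac{3}{161} \cdot \frac{1}{460} \left(-23461\right) = -80455 - \frac{70383}{74060} = - \frac{5958567683}{74060}$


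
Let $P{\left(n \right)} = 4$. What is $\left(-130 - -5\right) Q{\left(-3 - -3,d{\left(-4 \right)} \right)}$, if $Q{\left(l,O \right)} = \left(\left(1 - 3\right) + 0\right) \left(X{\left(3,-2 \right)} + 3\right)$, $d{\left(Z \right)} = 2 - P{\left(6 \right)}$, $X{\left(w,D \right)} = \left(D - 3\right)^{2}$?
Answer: $7000$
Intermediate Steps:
$X{\left(w,D \right)} = \left(-3 + D\right)^{2}$
$d{\left(Z \right)} = -2$ ($d{\left(Z \right)} = 2 - 4 = -2$)
$Q{\left(l,O \right)} = -56$ ($Q{\left(l,O \right)} = \left(\left(1 - 3\right) + 0\right) \left(\left(-3 - 2\right)^{2} + 3\right) = \left(-2 + 0\right) \left(\left(-5\right)^{2} + 3\right) = - 2 \left(25 + 3\right) = \left(-2\right) 28 = -56$)
$\left(-130 - -5\right) Q{\left(-3 - -3,d{\left(-4 \right)} \right)} = \left(-130 - -5\right) \left(-56\right) = \left(-130 + 5\right) \left(-56\right) = \left(-125\right) \left(-56\right) = 7000$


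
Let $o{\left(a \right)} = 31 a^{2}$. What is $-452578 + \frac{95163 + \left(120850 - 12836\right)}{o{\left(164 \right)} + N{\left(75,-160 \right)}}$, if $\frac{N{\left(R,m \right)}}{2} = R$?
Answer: $- \frac{377416358051}{833926} \approx -4.5258 \cdot 10^{5}$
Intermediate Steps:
$N{\left(R,m \right)} = 2 R$
$-452578 + \frac{95163 + \left(120850 - 12836\right)}{o{\left(164 \right)} + N{\left(75,-160 \right)}} = -452578 + \frac{95163 + \left(120850 - 12836\right)}{31 \cdot 164^{2} + 2 \cdot 75} = -452578 + \frac{95163 + 108014}{31 \cdot 26896 + 150} = -452578 + \frac{203177}{833776 + 150} = -452578 + \frac{203177}{833926} = - \frac{377416358051}{833926}$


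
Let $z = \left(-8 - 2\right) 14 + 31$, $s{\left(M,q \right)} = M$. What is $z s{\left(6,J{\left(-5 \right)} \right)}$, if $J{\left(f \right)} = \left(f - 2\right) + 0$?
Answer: $-654$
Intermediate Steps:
$J{\left(f \right)} = -2 + f$ ($J{\left(f \right)} = \left(-2 + f\right) + 0 = -2 + f$)
$z = -109$ ($z = \left(-8 - 2\right) 14 + 31 = \left(-10\right) 14 + 31 = -140 + 31 = -109$)
$z s{\left(6,J{\left(-5 \right)} \right)} = \left(-109\right) 6 = -654$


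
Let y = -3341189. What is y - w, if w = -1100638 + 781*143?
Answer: -2352234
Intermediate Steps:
w = -988955 (w = -1100638 + 111683 = -988955)
y - w = -3341189 - 1*(-988955) = -3341189 + 988955 = -2352234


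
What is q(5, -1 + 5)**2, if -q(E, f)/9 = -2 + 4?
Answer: 324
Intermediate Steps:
q(E, f) = -18 (q(E, f) = -9*(-2 + 4) = -9*2 = -18)
q(5, -1 + 5)**2 = (-18)**2 = 324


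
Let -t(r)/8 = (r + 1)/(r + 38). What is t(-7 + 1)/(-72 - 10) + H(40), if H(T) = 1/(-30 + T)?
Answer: 139/1640 ≈ 0.084756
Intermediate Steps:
t(r) = -8*(1 + r)/(38 + r) (t(r) = -8*(r + 1)/(r + 38) = -8*(1 + r)/(38 + r))
t(-7 + 1)/(-72 - 10) + H(40) = (8*(-1 - (-7 + 1))/(38 + (-7 + 1)))/(-72 - 10) + 1/(-30 + 40) = (8*(-1 - 1*(-6))/(38 - 6))/(-82) + 1/10 = (8*(-1 + 6)/32)*(-1/82) + ⅒ = (8*(1/32)*5)*(-1/82) + ⅒ = (5/4)*(-1/82) + ⅒ = -5/328 + ⅒ = 139/1640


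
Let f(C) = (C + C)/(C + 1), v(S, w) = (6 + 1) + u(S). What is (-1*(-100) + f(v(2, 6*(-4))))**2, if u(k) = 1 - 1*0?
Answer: 839056/81 ≈ 10359.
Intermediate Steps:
u(k) = 1 (u(k) = 1 + 0 = 1)
v(S, w) = 8 (v(S, w) = (6 + 1) + 1 = 7 + 1 = 8)
f(C) = 2*C/(1 + C) (f(C) = (2*C)/(1 + C) = 2*C/(1 + C))
(-1*(-100) + f(v(2, 6*(-4))))**2 = (-1*(-100) + 2*8/(1 + 8))**2 = (100 + 2*8/9)**2 = (100 + 2*8*(1/9))**2 = (100 + 16/9)**2 = (916/9)**2 = 839056/81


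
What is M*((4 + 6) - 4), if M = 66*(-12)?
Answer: -4752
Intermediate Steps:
M = -792
M*((4 + 6) - 4) = -792*((4 + 6) - 4) = -792*(10 - 4) = -792*6 = -4752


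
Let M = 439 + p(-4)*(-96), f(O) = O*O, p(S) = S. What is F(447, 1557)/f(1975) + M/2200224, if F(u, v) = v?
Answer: 6635963143/8582248740000 ≈ 0.00077322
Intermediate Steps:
f(O) = O²
M = 823 (M = 439 - 4*(-96) = 439 + 384 = 823)
F(447, 1557)/f(1975) + M/2200224 = 1557/(1975²) + 823/2200224 = 1557/3900625 + 823*(1/2200224) = 1557*(1/3900625) + 823/2200224 = 1557/3900625 + 823/2200224 = 6635963143/8582248740000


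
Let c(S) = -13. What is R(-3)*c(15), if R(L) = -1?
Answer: 13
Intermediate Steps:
R(-3)*c(15) = -1*(-13) = 13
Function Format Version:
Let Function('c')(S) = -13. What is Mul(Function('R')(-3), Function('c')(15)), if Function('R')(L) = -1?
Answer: 13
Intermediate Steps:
Mul(Function('R')(-3), Function('c')(15)) = Mul(-1, -13) = 13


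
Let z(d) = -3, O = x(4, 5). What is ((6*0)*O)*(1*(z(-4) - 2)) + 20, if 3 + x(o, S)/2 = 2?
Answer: 20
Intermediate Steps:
x(o, S) = -2 (x(o, S) = -6 + 2*2 = -6 + 4 = -2)
O = -2
((6*0)*O)*(1*(z(-4) - 2)) + 20 = ((6*0)*(-2))*(1*(-3 - 2)) + 20 = (0*(-2))*(1*(-5)) + 20 = 0*(-5) + 20 = 0 + 20 = 20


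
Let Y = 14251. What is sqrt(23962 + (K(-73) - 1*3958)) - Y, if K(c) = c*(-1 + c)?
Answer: -14251 + sqrt(25406) ≈ -14092.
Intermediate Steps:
sqrt(23962 + (K(-73) - 1*3958)) - Y = sqrt(23962 + (-73*(-1 - 73) - 1*3958)) - 1*14251 = sqrt(23962 + (-73*(-74) - 3958)) - 14251 = sqrt(23962 + (5402 - 3958)) - 14251 = sqrt(23962 + 1444) - 14251 = sqrt(25406) - 14251 = -14251 + sqrt(25406)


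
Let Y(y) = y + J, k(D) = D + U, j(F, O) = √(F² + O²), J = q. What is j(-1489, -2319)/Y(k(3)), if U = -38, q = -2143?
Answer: -√7594882/2178 ≈ -1.2653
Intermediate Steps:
J = -2143
k(D) = -38 + D (k(D) = D - 38 = -38 + D)
Y(y) = -2143 + y (Y(y) = y - 2143 = -2143 + y)
j(-1489, -2319)/Y(k(3)) = √((-1489)² + (-2319)²)/(-2143 + (-38 + 3)) = √(2217121 + 5377761)/(-2143 - 35) = √7594882/(-2178) = √7594882*(-1/2178) = -√7594882/2178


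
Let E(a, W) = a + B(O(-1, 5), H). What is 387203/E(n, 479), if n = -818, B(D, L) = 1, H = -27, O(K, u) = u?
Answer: -387203/817 ≈ -473.93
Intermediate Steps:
E(a, W) = 1 + a (E(a, W) = a + 1 = 1 + a)
387203/E(n, 479) = 387203/(1 - 818) = 387203/(-817) = 387203*(-1/817) = -387203/817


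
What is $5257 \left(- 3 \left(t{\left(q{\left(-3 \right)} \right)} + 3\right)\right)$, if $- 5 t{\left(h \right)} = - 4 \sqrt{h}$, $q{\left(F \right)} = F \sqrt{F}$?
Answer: $-47313 - \frac{63084 \cdot 3^{\frac{3}{4}} \sqrt{- i}}{5} \approx -67650.0 + 20336.0 i$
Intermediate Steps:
$q{\left(F \right)} = F^{\frac{3}{2}}$
$t{\left(h \right)} = \frac{4 \sqrt{h}}{5}$ ($t{\left(h \right)} = - \frac{\left(-4\right) \sqrt{h}}{5} = \frac{4 \sqrt{h}}{5}$)
$5257 \left(- 3 \left(t{\left(q{\left(-3 \right)} \right)} + 3\right)\right) = 5257 \left(- 3 \left(\frac{4 \sqrt{\left(-3\right)^{\frac{3}{2}}}}{5} + 3\right)\right) = 5257 \left(- 3 \left(\frac{4 \sqrt{- 3 i \sqrt{3}}}{5} + 3\right)\right) = 5257 \left(- 3 \left(\frac{4 \cdot 3^{\frac{3}{4}} \sqrt{- i}}{5} + 3\right)\right) = 5257 \left(- 3 \left(3 + \frac{4 \cdot 3^{\frac{3}{4}} \sqrt{- i}}{5}\right)\right) = 5257 \left(-9 - \frac{12 \cdot 3^{\frac{3}{4}} \sqrt{- i}}{5}\right) = -47313 - \frac{63084 \cdot 3^{\frac{3}{4}} \sqrt{- i}}{5}$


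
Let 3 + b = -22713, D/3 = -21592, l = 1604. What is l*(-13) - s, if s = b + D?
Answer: 66640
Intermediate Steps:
D = -64776 (D = 3*(-21592) = -64776)
b = -22716 (b = -3 - 22713 = -22716)
s = -87492 (s = -22716 - 64776 = -87492)
l*(-13) - s = 1604*(-13) - 1*(-87492) = -20852 + 87492 = 66640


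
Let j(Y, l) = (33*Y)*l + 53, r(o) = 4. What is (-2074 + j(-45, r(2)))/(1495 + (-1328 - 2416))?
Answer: 7961/2249 ≈ 3.5398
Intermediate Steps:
j(Y, l) = 53 + 33*Y*l (j(Y, l) = 33*Y*l + 53 = 53 + 33*Y*l)
(-2074 + j(-45, r(2)))/(1495 + (-1328 - 2416)) = (-2074 + (53 + 33*(-45)*4))/(1495 + (-1328 - 2416)) = (-2074 + (53 - 5940))/(1495 - 3744) = (-2074 - 5887)/(-2249) = -7961*(-1/2249) = 7961/2249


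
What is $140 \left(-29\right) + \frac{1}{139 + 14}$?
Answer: $- \frac{621179}{153} \approx -4060.0$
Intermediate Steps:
$140 \left(-29\right) + \frac{1}{139 + 14} = -4060 + \frac{1}{153} = - \frac{621179}{153}$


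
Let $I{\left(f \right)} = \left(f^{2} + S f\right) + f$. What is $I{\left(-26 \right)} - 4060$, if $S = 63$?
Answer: $-5048$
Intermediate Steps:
$I{\left(f \right)} = f^{2} + 64 f$ ($I{\left(f \right)} = \left(f^{2} + 63 f\right) + f = f^{2} + 64 f$)
$I{\left(-26 \right)} - 4060 = - 26 \left(64 - 26\right) - 4060 = \left(-26\right) 38 - 4060 = -988 - 4060 = -5048$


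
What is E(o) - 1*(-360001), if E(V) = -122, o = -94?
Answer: 359879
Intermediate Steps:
E(o) - 1*(-360001) = -122 - 1*(-360001) = -122 + 360001 = 359879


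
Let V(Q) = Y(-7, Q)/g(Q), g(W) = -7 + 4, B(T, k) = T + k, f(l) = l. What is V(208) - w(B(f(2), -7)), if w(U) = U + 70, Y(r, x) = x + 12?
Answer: -415/3 ≈ -138.33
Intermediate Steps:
Y(r, x) = 12 + x
g(W) = -3
w(U) = 70 + U
V(Q) = -4 - Q/3 (V(Q) = (12 + Q)/(-3) = (12 + Q)*(-⅓) = -4 - Q/3)
V(208) - w(B(f(2), -7)) = (-4 - ⅓*208) - (70 + (2 - 7)) = (-4 - 208/3) - (70 - 5) = -220/3 - 1*65 = -220/3 - 65 = -415/3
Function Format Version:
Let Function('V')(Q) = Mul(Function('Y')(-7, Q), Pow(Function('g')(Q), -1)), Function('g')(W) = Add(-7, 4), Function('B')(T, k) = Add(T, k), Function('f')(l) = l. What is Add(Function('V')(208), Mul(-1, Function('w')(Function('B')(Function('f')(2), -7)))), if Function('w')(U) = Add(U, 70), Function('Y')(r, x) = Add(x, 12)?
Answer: Rational(-415, 3) ≈ -138.33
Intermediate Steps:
Function('Y')(r, x) = Add(12, x)
Function('g')(W) = -3
Function('w')(U) = Add(70, U)
Function('V')(Q) = Add(-4, Mul(Rational(-1, 3), Q)) (Function('V')(Q) = Mul(Add(12, Q), Pow(-3, -1)) = Mul(Add(12, Q), Rational(-1, 3)) = Add(-4, Mul(Rational(-1, 3), Q)))
Add(Function('V')(208), Mul(-1, Function('w')(Function('B')(Function('f')(2), -7)))) = Add(Add(-4, Mul(Rational(-1, 3), 208)), Mul(-1, Add(70, Add(2, -7)))) = Add(Add(-4, Rational(-208, 3)), Mul(-1, Add(70, -5))) = Add(Rational(-220, 3), Mul(-1, 65)) = Add(Rational(-220, 3), -65) = Rational(-415, 3)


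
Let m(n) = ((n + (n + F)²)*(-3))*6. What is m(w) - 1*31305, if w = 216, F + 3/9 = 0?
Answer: -872411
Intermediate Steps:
F = -⅓ (F = -⅓ + 0 = -⅓ ≈ -0.33333)
m(n) = -18*n - 18*(-⅓ + n)² (m(n) = ((n + (n - ⅓)²)*(-3))*6 = ((n + (-⅓ + n)²)*(-3))*6 = (-3*n - 3*(-⅓ + n)²)*6 = -18*n - 18*(-⅓ + n)²)
m(w) - 1*31305 = (-2 - 18*216² - 6*216) - 1*31305 = (-2 - 18*46656 - 1296) - 31305 = (-2 - 839808 - 1296) - 31305 = -841106 - 31305 = -872411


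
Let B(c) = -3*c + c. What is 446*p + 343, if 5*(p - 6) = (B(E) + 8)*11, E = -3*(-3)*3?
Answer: -210581/5 ≈ -42116.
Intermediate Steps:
E = 27 (E = 9*3 = 27)
B(c) = -2*c
p = -476/5 (p = 6 + ((-2*27 + 8)*11)/5 = 6 + ((-54 + 8)*11)/5 = 6 + (-46*11)/5 = 6 + (⅕)*(-506) = 6 - 506/5 = -476/5 ≈ -95.200)
446*p + 343 = 446*(-476/5) + 343 = -212296/5 + 343 = -210581/5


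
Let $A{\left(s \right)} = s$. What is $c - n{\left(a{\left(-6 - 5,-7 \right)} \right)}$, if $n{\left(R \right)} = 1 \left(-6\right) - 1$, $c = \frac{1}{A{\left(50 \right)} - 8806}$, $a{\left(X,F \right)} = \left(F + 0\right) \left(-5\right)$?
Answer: $\frac{61291}{8756} \approx 6.9999$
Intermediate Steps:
$a{\left(X,F \right)} = - 5 F$ ($a{\left(X,F \right)} = F \left(-5\right) = - 5 F$)
$c = - \frac{1}{8756}$ ($c = \frac{1}{50 - 8806} = \frac{1}{-8756} = - \frac{1}{8756} \approx -0.00011421$)
$n{\left(R \right)} = -7$ ($n{\left(R \right)} = -6 - 1 = -7$)
$c - n{\left(a{\left(-6 - 5,-7 \right)} \right)} = - \frac{1}{8756} - -7 = - \frac{1}{8756} + 7 = \frac{61291}{8756}$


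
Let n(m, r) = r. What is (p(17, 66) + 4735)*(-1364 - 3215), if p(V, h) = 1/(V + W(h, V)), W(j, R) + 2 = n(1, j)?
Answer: -1756211344/81 ≈ -2.1682e+7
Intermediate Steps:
W(j, R) = -2 + j
p(V, h) = 1/(-2 + V + h) (p(V, h) = 1/(V + (-2 + h)) = 1/(-2 + V + h))
(p(17, 66) + 4735)*(-1364 - 3215) = (1/(-2 + 17 + 66) + 4735)*(-1364 - 3215) = (1/81 + 4735)*(-4579) = (383536/81)*(-4579) = -1756211344/81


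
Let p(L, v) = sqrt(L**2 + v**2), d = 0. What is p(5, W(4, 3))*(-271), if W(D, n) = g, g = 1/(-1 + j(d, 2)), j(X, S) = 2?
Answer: -271*sqrt(26) ≈ -1381.8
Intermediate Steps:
g = 1 (g = 1/(-1 + 2) = 1/1 = 1)
W(D, n) = 1
p(5, W(4, 3))*(-271) = sqrt(5**2 + 1**2)*(-271) = sqrt(25 + 1)*(-271) = sqrt(26)*(-271) = -271*sqrt(26)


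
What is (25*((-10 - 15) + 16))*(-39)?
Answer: 8775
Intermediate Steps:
(25*((-10 - 15) + 16))*(-39) = (25*(-25 + 16))*(-39) = (25*(-9))*(-39) = -225*(-39) = 8775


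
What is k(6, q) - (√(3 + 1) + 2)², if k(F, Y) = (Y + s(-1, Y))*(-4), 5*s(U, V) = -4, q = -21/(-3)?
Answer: -204/5 ≈ -40.800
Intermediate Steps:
q = 7 (q = -21*(-⅓) = 7)
s(U, V) = -⅘ (s(U, V) = (⅕)*(-4) = -⅘)
k(F, Y) = 16/5 - 4*Y (k(F, Y) = (Y - ⅘)*(-4) = (-⅘ + Y)*(-4) = 16/5 - 4*Y)
k(6, q) - (√(3 + 1) + 2)² = (16/5 - 4*7) - (√(3 + 1) + 2)² = (16/5 - 28) - (√4 + 2)² = -124/5 - (2 + 2)² = -124/5 - 1*4² = -124/5 - 1*16 = -124/5 - 16 = -204/5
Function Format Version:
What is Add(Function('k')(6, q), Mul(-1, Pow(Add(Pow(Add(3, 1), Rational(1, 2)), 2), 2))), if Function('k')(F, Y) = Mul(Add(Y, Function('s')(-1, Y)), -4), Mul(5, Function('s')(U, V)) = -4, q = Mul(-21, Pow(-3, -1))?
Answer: Rational(-204, 5) ≈ -40.800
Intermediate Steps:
q = 7 (q = Mul(-21, Rational(-1, 3)) = 7)
Function('s')(U, V) = Rational(-4, 5) (Function('s')(U, V) = Mul(Rational(1, 5), -4) = Rational(-4, 5))
Function('k')(F, Y) = Add(Rational(16, 5), Mul(-4, Y)) (Function('k')(F, Y) = Mul(Add(Y, Rational(-4, 5)), -4) = Mul(Add(Rational(-4, 5), Y), -4) = Add(Rational(16, 5), Mul(-4, Y)))
Add(Function('k')(6, q), Mul(-1, Pow(Add(Pow(Add(3, 1), Rational(1, 2)), 2), 2))) = Add(Add(Rational(16, 5), Mul(-4, 7)), Mul(-1, Pow(Add(Pow(Add(3, 1), Rational(1, 2)), 2), 2))) = Add(Add(Rational(16, 5), -28), Mul(-1, Pow(Add(Pow(4, Rational(1, 2)), 2), 2))) = Add(Rational(-124, 5), Mul(-1, Pow(Add(2, 2), 2))) = Add(Rational(-124, 5), Mul(-1, Pow(4, 2))) = Add(Rational(-124, 5), Mul(-1, 16)) = Add(Rational(-124, 5), -16) = Rational(-204, 5)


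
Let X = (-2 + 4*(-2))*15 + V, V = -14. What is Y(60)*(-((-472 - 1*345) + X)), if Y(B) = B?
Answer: 58860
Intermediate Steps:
X = -164 (X = (-2 + 4*(-2))*15 - 14 = (-2 - 8)*15 - 14 = -10*15 - 14 = -150 - 14 = -164)
Y(60)*(-((-472 - 1*345) + X)) = 60*(-((-472 - 1*345) - 164)) = 60*(-((-472 - 345) - 164)) = 60*(-(-817 - 164)) = 60*(-1*(-981)) = 60*981 = 58860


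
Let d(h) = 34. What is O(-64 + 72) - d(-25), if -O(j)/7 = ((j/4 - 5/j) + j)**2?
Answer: -41551/64 ≈ -649.23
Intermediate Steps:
O(j) = -7*(-5/j + 5*j/4)**2 (O(j) = -7*((j/4 - 5/j) + j)**2 = -7*((-5/j + j/4) + j)**2 = -7*(-5/j + 5*j/4)**2)
O(-64 + 72) - d(-25) = -175*(-4 + (-64 + 72)**2)**2/(16*(-64 + 72)**2) - 1*34 = -175/16*(-4 + 8**2)**2/8**2 - 34 = -175/16*1/64*(-4 + 64)**2 - 34 = -175/16*1/64*60**2 - 34 = -175/16*1/64*3600 - 34 = -39375/64 - 34 = -41551/64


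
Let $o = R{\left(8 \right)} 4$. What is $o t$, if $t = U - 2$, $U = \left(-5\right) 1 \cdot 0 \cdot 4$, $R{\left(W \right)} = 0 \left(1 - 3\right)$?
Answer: $0$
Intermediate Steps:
$R{\left(W \right)} = 0$ ($R{\left(W \right)} = 0 \left(-2\right) = 0$)
$U = 0$ ($U = \left(-5\right) 0 = 0$)
$o = 0$ ($o = 0 \cdot 4 = 0$)
$t = -2$ ($t = 0 - 2 = -2$)
$o t = 0 \left(-2\right) = 0$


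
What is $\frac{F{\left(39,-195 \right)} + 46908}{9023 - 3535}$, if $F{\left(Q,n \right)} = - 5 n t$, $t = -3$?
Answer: $\frac{43983}{5488} \approx 8.0144$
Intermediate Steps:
$F{\left(Q,n \right)} = 15 n$ ($F{\left(Q,n \right)} = - 5 n \left(-3\right) = 15 n$)
$\frac{F{\left(39,-195 \right)} + 46908}{9023 - 3535} = \frac{15 \left(-195\right) + 46908}{9023 - 3535} = \frac{-2925 + 46908}{5488} = 43983 \cdot \frac{1}{5488} = \frac{43983}{5488}$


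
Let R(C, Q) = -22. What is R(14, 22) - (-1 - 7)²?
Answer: -86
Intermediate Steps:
R(14, 22) - (-1 - 7)² = -22 - (-1 - 7)² = -22 - 1*(-8)² = -22 - 1*64 = -22 - 64 = -86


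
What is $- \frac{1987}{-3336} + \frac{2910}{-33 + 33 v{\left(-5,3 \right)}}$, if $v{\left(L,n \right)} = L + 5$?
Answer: $- \frac{3214063}{36696} \approx -87.586$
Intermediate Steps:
$v{\left(L,n \right)} = 5 + L$
$- \frac{1987}{-3336} + \frac{2910}{-33 + 33 v{\left(-5,3 \right)}} = - \frac{1987}{-3336} + \frac{2910}{-33 + 33 \left(5 - 5\right)} = \left(-1987\right) \left(- \frac{1}{3336}\right) + \frac{2910}{-33 + 33 \cdot 0} = \frac{1987}{3336} + \frac{2910}{-33 + 0} = \frac{1987}{3336} + \frac{2910}{-33} = \frac{1987}{3336} + 2910 \left(- \frac{1}{33}\right) = \frac{1987}{3336} - \frac{970}{11} = - \frac{3214063}{36696}$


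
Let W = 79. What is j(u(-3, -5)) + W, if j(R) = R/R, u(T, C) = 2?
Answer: 80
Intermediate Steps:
j(R) = 1
j(u(-3, -5)) + W = 1 + 79 = 80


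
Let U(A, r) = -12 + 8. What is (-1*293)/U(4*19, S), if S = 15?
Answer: 293/4 ≈ 73.250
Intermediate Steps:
U(A, r) = -4
(-1*293)/U(4*19, S) = -1*293/(-4) = -293*(-1/4) = 293/4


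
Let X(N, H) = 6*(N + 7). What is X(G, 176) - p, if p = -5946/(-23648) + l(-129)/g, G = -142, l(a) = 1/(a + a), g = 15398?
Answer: -9514988356667/11743253904 ≈ -810.25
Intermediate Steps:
l(a) = 1/(2*a)
X(N, H) = 42 + 6*N (X(N, H) = 6*(7 + N) = 42 + 6*N)
p = 2952694427/11743253904 (p = -5946/(-23648) + ((½)/(-129))/15398 = -5946*(-1/23648) + ((½)*(-1/129))*(1/15398) = 2973/11824 - 1/258*1/15398 = 2973/11824 - 1/3972684 = 2952694427/11743253904 ≈ 0.25144)
X(G, 176) - p = (42 + 6*(-142)) - 1*2952694427/11743253904 = (42 - 852) - 2952694427/11743253904 = -810 - 2952694427/11743253904 = -9514988356667/11743253904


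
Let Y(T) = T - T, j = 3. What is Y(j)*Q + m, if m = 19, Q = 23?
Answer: 19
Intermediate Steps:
Y(T) = 0
Y(j)*Q + m = 0*23 + 19 = 0 + 19 = 19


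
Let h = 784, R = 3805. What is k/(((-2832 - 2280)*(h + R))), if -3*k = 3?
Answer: 1/23458968 ≈ 4.2628e-8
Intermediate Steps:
k = -1 (k = -⅓*3 = -1)
k/(((-2832 - 2280)*(h + R))) = -1/((-2832 - 2280)*(784 + 3805)) = -1/((-5112*4589)) = -1/(-23458968) = -1*(-1/23458968) = 1/23458968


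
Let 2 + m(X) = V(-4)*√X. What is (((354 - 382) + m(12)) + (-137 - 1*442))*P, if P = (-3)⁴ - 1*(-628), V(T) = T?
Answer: -431781 - 5672*√3 ≈ -4.4161e+5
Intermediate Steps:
m(X) = -2 - 4*√X
P = 709 (P = 81 + 628 = 709)
(((354 - 382) + m(12)) + (-137 - 1*442))*P = (((354 - 382) + (-2 - 8*√3)) + (-137 - 1*442))*709 = ((-28 + (-2 - 8*√3)) + (-137 - 442))*709 = ((-28 + (-2 - 8*√3)) - 579)*709 = ((-30 - 8*√3) - 579)*709 = (-609 - 8*√3)*709 = -431781 - 5672*√3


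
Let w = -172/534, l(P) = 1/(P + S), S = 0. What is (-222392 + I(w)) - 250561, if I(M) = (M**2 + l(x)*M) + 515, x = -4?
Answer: -67359238891/142578 ≈ -4.7244e+5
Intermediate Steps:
l(P) = 1/P (l(P) = 1/(P + 0) = 1/P)
w = -86/267 (w = -172*1/534 = -86/267 ≈ -0.32210)
I(M) = 515 + M**2 - M/4 (I(M) = (M**2 + M/(-4)) + 515 = (M**2 - M/4) + 515 = 515 + M**2 - M/4)
(-222392 + I(w)) - 250561 = (-222392 + (515 + (-86/267)**2 - 1/4*(-86/267))) - 250561 = (-222392 + (515 + 7396/71289 + 43/534)) - 250561 = (-222392 + 73453943/142578) - 250561 = -31634752633/142578 - 250561 = -67359238891/142578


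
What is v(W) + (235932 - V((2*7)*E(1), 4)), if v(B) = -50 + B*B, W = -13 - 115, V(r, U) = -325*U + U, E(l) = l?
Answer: 253562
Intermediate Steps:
V(r, U) = -324*U
W = -128
v(B) = -50 + B²
v(W) + (235932 - V((2*7)*E(1), 4)) = (-50 + (-128)²) + (235932 - (-324)*4) = (-50 + 16384) + (235932 - 1*(-1296)) = 16334 + (235932 + 1296) = 16334 + 237228 = 253562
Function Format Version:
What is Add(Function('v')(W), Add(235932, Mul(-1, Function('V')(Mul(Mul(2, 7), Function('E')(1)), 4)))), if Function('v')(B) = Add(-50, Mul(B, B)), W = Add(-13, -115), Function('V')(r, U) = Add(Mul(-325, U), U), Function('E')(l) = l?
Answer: 253562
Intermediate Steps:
Function('V')(r, U) = Mul(-324, U)
W = -128
Function('v')(B) = Add(-50, Pow(B, 2))
Add(Function('v')(W), Add(235932, Mul(-1, Function('V')(Mul(Mul(2, 7), Function('E')(1)), 4)))) = Add(Add(-50, Pow(-128, 2)), Add(235932, Mul(-1, Mul(-324, 4)))) = Add(Add(-50, 16384), Add(235932, Mul(-1, -1296))) = Add(16334, Add(235932, 1296)) = Add(16334, 237228) = 253562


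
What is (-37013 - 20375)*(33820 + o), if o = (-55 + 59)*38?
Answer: -1949585136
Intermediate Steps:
o = 152 (o = 4*38 = 152)
(-37013 - 20375)*(33820 + o) = (-37013 - 20375)*(33820 + 152) = -57388*33972 = -1949585136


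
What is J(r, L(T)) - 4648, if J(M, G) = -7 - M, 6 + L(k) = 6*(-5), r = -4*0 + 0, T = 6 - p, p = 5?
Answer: -4655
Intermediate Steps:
T = 1 (T = 6 - 1*5 = 6 - 5 = 1)
r = 0 (r = 0 + 0 = 0)
L(k) = -36 (L(k) = -6 + 6*(-5) = -6 - 30 = -36)
J(r, L(T)) - 4648 = (-7 - 1*0) - 4648 = (-7 + 0) - 4648 = -7 - 4648 = -4655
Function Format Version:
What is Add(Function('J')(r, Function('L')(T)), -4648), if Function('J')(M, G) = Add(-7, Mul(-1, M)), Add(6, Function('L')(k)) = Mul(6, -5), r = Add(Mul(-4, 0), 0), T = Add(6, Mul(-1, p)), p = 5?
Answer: -4655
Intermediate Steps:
T = 1 (T = Add(6, Mul(-1, 5)) = Add(6, -5) = 1)
r = 0 (r = Add(0, 0) = 0)
Function('L')(k) = -36 (Function('L')(k) = Add(-6, Mul(6, -5)) = Add(-6, -30) = -36)
Add(Function('J')(r, Function('L')(T)), -4648) = Add(Add(-7, Mul(-1, 0)), -4648) = Add(Add(-7, 0), -4648) = Add(-7, -4648) = -4655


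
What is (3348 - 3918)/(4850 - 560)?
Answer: -19/143 ≈ -0.13287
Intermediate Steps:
(3348 - 3918)/(4850 - 560) = -570/4290 = -570*1/4290 = -19/143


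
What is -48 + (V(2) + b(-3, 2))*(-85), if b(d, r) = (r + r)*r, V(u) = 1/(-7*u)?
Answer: -10107/14 ≈ -721.93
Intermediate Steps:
V(u) = -1/(7*u)
b(d, r) = 2*r**2 (b(d, r) = (2*r)*r = 2*r**2)
-48 + (V(2) + b(-3, 2))*(-85) = -48 + (-1/7/2 + 2*2**2)*(-85) = -48 + (-1/7*1/2 + 2*4)*(-85) = -48 + (-1/14 + 8)*(-85) = -48 + (111/14)*(-85) = -48 - 9435/14 = -10107/14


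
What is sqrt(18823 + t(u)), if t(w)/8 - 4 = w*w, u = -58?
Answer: sqrt(45767) ≈ 213.93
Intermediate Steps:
t(w) = 32 + 8*w**2 (t(w) = 32 + 8*(w*w) = 32 + 8*w**2)
sqrt(18823 + t(u)) = sqrt(18823 + (32 + 8*(-58)**2)) = sqrt(18823 + (32 + 8*3364)) = sqrt(18823 + (32 + 26912)) = sqrt(18823 + 26944) = sqrt(45767)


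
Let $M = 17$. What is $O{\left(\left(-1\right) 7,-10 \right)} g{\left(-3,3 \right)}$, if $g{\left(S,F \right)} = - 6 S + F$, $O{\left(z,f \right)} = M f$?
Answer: $-3570$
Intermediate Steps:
$O{\left(z,f \right)} = 17 f$
$g{\left(S,F \right)} = F - 6 S$
$O{\left(\left(-1\right) 7,-10 \right)} g{\left(-3,3 \right)} = 17 \left(-10\right) \left(3 - -18\right) = - 170 \left(3 + 18\right) = \left(-170\right) 21 = -3570$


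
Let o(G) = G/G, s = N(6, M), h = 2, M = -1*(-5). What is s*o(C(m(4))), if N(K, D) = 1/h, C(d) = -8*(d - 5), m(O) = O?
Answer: 1/2 ≈ 0.50000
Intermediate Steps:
M = 5
C(d) = 40 - 8*d (C(d) = -8*(-5 + d) = 40 - 8*d)
N(K, D) = 1/2
s = 1/2 ≈ 0.50000
o(G) = 1
s*o(C(m(4))) = (1/2)*1 = 1/2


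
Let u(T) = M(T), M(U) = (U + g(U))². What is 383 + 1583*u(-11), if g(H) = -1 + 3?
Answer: 128606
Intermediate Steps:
g(H) = 2
M(U) = (2 + U)² (M(U) = (U + 2)² = (2 + U)²)
u(T) = (2 + T)²
383 + 1583*u(-11) = 383 + 1583*(2 - 11)² = 383 + 1583*(-9)² = 383 + 1583*81 = 383 + 128223 = 128606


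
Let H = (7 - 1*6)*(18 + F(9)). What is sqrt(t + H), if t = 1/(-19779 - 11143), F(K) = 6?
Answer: sqrt(22948051094)/30922 ≈ 4.8990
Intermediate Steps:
t = -1/30922 (t = 1/(-30922) = -1/30922 ≈ -3.2339e-5)
H = 24 (H = (7 - 1*6)*(18 + 6) = (7 - 6)*24 = 1*24 = 24)
sqrt(t + H) = sqrt(-1/30922 + 24) = sqrt(742127/30922) = sqrt(22948051094)/30922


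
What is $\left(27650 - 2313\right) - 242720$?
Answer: $-217383$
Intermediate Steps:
$\left(27650 - 2313\right) - 242720 = 25337 - 242720 = -217383$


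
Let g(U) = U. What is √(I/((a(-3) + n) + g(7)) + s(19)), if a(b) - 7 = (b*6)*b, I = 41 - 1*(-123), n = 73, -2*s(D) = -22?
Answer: 7*√4935/141 ≈ 3.4876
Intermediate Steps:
s(D) = 11 (s(D) = -½*(-22) = 11)
I = 164 (I = 41 + 123 = 164)
a(b) = 7 + 6*b² (a(b) = 7 + (b*6)*b = 7 + (6*b)*b = 7 + 6*b²)
√(I/((a(-3) + n) + g(7)) + s(19)) = √(164/(((7 + 6*(-3)²) + 73) + 7) + 11) = √(164/(((7 + 6*9) + 73) + 7) + 11) = √(164/(((7 + 54) + 73) + 7) + 11) = √(164/((61 + 73) + 7) + 11) = √(164/(134 + 7) + 11) = √(164/141 + 11) = √(1715/141) = 7*√4935/141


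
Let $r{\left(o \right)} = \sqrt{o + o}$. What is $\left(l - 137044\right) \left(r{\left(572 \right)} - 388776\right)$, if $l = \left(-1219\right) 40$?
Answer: $72236135904 - 371608 \sqrt{286} \approx 7.223 \cdot 10^{10}$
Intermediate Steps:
$l = -48760$
$r{\left(o \right)} = \sqrt{2} \sqrt{o}$ ($r{\left(o \right)} = \sqrt{2 o} = \sqrt{2} \sqrt{o}$)
$\left(l - 137044\right) \left(r{\left(572 \right)} - 388776\right) = \left(-48760 - 137044\right) \left(\sqrt{2} \sqrt{572} - 388776\right) = - 185804 \left(\sqrt{2} \cdot 2 \sqrt{143} - 388776\right) = - 185804 \left(2 \sqrt{286} - 388776\right) = - 185804 \left(-388776 + 2 \sqrt{286}\right) = 72236135904 - 371608 \sqrt{286}$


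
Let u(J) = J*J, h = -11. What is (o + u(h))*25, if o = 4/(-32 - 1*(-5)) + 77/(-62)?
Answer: 5005675/1674 ≈ 2990.2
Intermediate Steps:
u(J) = J**2
o = -2327/1674 (o = 4/(-32 + 5) + 77*(-1/62) = 4/(-27) - 77/62 = 4*(-1/27) - 77/62 = -4/27 - 77/62 = -2327/1674 ≈ -1.3901)
(o + u(h))*25 = (-2327/1674 + (-11)**2)*25 = (-2327/1674 + 121)*25 = (200227/1674)*25 = 5005675/1674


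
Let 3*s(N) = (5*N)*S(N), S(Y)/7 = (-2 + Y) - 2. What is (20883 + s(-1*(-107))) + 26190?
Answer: 526954/3 ≈ 1.7565e+5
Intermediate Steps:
S(Y) = -28 + 7*Y (S(Y) = 7*((-2 + Y) - 2) = 7*(-4 + Y) = -28 + 7*Y)
s(N) = 5*N*(-28 + 7*N)/3 (s(N) = ((5*N)*(-28 + 7*N))/3 = (5*N*(-28 + 7*N))/3 = 5*N*(-28 + 7*N)/3)
(20883 + s(-1*(-107))) + 26190 = (20883 + 35*(-1*(-107))*(-4 - 1*(-107))/3) + 26190 = (20883 + (35/3)*107*(-4 + 107)) + 26190 = (20883 + (35/3)*107*103) + 26190 = (20883 + 385735/3) + 26190 = 448384/3 + 26190 = 526954/3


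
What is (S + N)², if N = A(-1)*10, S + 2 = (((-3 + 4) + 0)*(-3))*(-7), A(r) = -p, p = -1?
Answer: 841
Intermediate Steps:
A(r) = 1 (A(r) = -1*(-1) = 1)
S = 19 (S = -2 + (((-3 + 4) + 0)*(-3))*(-7) = -2 + ((1 + 0)*(-3))*(-7) = -2 + (1*(-3))*(-7) = -2 - 3*(-7) = -2 + 21 = 19)
N = 10 (N = 1*10 = 10)
(S + N)² = (19 + 10)² = 29² = 841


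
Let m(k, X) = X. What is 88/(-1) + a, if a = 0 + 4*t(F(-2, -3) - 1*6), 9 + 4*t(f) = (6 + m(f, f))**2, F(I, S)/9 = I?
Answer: 227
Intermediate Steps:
F(I, S) = 9*I
t(f) = -9/4 + (6 + f)**2/4
a = 315 (a = 0 + 4*(-9/4 + (6 + (9*(-2) - 1*6))**2/4) = 0 + 4*(-9/4 + (6 + (-18 - 6))**2/4) = 0 + 4*(-9/4 + (6 - 24)**2/4) = 0 + 4*(-9/4 + (1/4)*(-18)**2) = 0 + 4*(-9/4 + (1/4)*324) = 0 + 4*(-9/4 + 81) = 0 + 4*(315/4) = 0 + 315 = 315)
88/(-1) + a = 88/(-1) + 315 = -1*88 + 315 = -88 + 315 = 227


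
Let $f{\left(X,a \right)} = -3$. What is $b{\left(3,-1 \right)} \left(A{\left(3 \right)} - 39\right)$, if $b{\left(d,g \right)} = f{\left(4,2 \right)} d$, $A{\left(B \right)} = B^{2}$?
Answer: $270$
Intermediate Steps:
$b{\left(d,g \right)} = - 3 d$
$b{\left(3,-1 \right)} \left(A{\left(3 \right)} - 39\right) = \left(-3\right) 3 \left(3^{2} - 39\right) = - 9 \left(9 - 39\right) = \left(-9\right) \left(-30\right) = 270$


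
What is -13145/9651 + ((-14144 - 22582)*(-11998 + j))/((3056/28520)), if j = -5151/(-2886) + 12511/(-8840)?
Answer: 495855288210367367303/120583994856 ≈ 4.1121e+9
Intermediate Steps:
j = 120873/327080 (j = -5151*(-1/2886) + 12511*(-1/8840) = 1717/962 - 12511/8840 = 120873/327080 ≈ 0.36955)
-13145/9651 + ((-14144 - 22582)*(-11998 + j))/((3056/28520)) = -13145/9651 + ((-14144 - 22582)*(-11998 + 120873/327080))/((3056/28520)) = -13145*1/9651 + (-36726*(-3924184967/327080))/((3056*(1/28520))) = -13145/9651 + 72059808549021/(163540*(382/3565)) = -13145/9651 + (72059808549021/163540)*(3565/382) = -13145/9651 + 51378643495451973/12494456 = 495855288210367367303/120583994856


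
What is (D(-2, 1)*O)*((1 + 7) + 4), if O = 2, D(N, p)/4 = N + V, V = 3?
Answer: 96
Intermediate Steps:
D(N, p) = 12 + 4*N (D(N, p) = 4*(N + 3) = 4*(3 + N) = 12 + 4*N)
(D(-2, 1)*O)*((1 + 7) + 4) = ((12 + 4*(-2))*2)*((1 + 7) + 4) = ((12 - 8)*2)*(8 + 4) = (4*2)*12 = 8*12 = 96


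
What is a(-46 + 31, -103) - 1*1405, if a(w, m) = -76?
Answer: -1481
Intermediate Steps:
a(-46 + 31, -103) - 1*1405 = -76 - 1*1405 = -76 - 1405 = -1481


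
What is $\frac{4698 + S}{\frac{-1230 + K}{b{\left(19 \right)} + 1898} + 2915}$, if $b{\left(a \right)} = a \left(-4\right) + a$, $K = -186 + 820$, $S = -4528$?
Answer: $\frac{312970}{5365919} \approx 0.058326$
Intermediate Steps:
$K = 634$
$b{\left(a \right)} = - 3 a$ ($b{\left(a \right)} = - 4 a + a = - 3 a$)
$\frac{4698 + S}{\frac{-1230 + K}{b{\left(19 \right)} + 1898} + 2915} = \frac{4698 - 4528}{\frac{-1230 + 634}{\left(-3\right) 19 + 1898} + 2915} = \frac{170}{- \frac{596}{-57 + 1898} + 2915} = \frac{170}{- \frac{596}{1841} + 2915} = \frac{170}{\frac{5365919}{1841}} = 170 \cdot \frac{1841}{5365919} = \frac{312970}{5365919}$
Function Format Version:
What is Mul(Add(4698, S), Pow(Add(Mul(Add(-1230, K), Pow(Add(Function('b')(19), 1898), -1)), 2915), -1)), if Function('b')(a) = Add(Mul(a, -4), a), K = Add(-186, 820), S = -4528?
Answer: Rational(312970, 5365919) ≈ 0.058326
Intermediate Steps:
K = 634
Function('b')(a) = Mul(-3, a) (Function('b')(a) = Add(Mul(-4, a), a) = Mul(-3, a))
Mul(Add(4698, S), Pow(Add(Mul(Add(-1230, K), Pow(Add(Function('b')(19), 1898), -1)), 2915), -1)) = Mul(Add(4698, -4528), Pow(Add(Mul(Add(-1230, 634), Pow(Add(Mul(-3, 19), 1898), -1)), 2915), -1)) = Mul(170, Pow(Add(Mul(-596, Pow(Add(-57, 1898), -1)), 2915), -1)) = Mul(170, Pow(Add(Mul(-596, Pow(1841, -1)), 2915), -1)) = Mul(170, Pow(Add(Mul(-596, Rational(1, 1841)), 2915), -1)) = Mul(170, Pow(Add(Rational(-596, 1841), 2915), -1)) = Mul(170, Pow(Rational(5365919, 1841), -1)) = Mul(170, Rational(1841, 5365919)) = Rational(312970, 5365919)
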